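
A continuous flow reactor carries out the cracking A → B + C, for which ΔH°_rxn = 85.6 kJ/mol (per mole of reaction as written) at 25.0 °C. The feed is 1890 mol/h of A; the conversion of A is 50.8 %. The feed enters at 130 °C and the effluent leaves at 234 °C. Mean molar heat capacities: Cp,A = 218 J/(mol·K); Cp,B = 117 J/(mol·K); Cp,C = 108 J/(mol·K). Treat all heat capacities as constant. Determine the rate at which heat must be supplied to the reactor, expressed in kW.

Extent of reaction ξ = 0.508 × 1890 = 960.12 mol/h
Reaction term: ξ·ΔH°_rxn = 960.12 × 85.6 = 82186 kJ/h
Sensible, feed 130→25 °C: -43262 kJ/h
Outlet flows (mol/h): A 929.88, B 960.12, C 960.12
Sensible, products 25→234 °C: 87517 kJ/h
Q = ΔH = 126440 kJ/h = 35.123 kW
Heat supplied = 35.123 kW

Q_in = 35.1 kW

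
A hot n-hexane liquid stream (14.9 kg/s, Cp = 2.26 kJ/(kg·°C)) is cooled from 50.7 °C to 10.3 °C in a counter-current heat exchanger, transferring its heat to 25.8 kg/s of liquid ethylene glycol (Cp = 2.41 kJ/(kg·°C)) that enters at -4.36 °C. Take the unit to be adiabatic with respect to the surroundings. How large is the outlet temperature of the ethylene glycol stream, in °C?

Heat released by hot stream: Q = 14.9 × 2.26 × (50.7 − 10.3) = 1360.4 kJ/s
Energy balance on cold side (adiabatic exchanger): Q = ṁ_c·Cp_c·(T_c,out − T_c,in)
T_c,out = -4.36 + 1360.4/(25.8 × 2.41) = 17.52 °C

T_c,out = 17.5 °C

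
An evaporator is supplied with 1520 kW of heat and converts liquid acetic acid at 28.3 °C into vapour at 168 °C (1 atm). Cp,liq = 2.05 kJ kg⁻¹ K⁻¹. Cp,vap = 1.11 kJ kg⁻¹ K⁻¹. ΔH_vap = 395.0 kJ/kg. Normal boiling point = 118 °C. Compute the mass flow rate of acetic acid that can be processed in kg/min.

Δh = 2.05×(118−28.3) + 395.0 + 1.11×(168−118) = 634.38 kJ/kg
Q = 1520 kW = 1520 kJ/s = 91200 kJ/min
ṁ = Q/Δh = 91200 / 634.38 = 143.76 kg/min

ṁ = 144 kg/min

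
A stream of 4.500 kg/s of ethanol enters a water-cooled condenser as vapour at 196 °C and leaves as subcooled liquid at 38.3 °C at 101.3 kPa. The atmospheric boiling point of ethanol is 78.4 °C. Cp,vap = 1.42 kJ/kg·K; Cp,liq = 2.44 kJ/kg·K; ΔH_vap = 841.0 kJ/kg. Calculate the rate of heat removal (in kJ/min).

vapour 196→78.4 °C: -166.99 kJ/kg
condensation at 78.4 °C: -841 kJ/kg
liquid 78.4→38.3 °C: -97.844 kJ/kg
Δh = -166.99 + -841 + -97.844 = -1105.8 kJ/kg
Q = ṁ·Δh = 4.500 kg/s × -1105.8 kJ/kg = -4976.3 kJ/s
|Q| = 4976.3 kW = 298580 kJ/min

Q_c = 299000 kJ/min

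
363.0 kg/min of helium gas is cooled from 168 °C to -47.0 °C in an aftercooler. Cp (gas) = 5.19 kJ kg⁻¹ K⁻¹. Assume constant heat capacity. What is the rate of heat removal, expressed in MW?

Q = ṁ·Cp·ΔT = 363.0 × 5.19 × (-47.0 − 168) = -405050 kJ/min
Converting: 405050 / 60 s = 6750.9 kW
Cooling duty = 6.7509 MW

Q_c = 6.75 MW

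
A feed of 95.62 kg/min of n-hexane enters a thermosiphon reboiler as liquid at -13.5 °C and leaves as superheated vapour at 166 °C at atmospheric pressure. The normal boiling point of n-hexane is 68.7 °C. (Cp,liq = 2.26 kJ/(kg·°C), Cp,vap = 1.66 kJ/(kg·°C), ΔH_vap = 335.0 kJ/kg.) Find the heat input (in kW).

Q = 1090 kW

liquid -13.5→68.7 °C: 185.77 kJ/kg
vaporisation at 68.7 °C: 335 kJ/kg
vapour 68.7→166 °C: 161.52 kJ/kg
Δh = 185.77 + 335 + 161.52 = 682.29 kJ/kg
Q = ṁ·Δh = 95.62 kg/min × 682.29 kJ/kg = 65241 kJ/min
|Q| = 1087.3 kW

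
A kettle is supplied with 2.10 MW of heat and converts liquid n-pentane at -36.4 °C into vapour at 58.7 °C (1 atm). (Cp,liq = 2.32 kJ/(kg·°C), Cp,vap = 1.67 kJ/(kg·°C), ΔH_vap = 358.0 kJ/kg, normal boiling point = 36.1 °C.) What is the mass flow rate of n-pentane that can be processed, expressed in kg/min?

ṁ = 223 kg/min

Δh = 2.32×(36.1−-36.4) + 358.0 + 1.67×(58.7−36.1) = 563.94 kJ/kg
Q = 2.10 MW = 2100 kJ/s = 126000 kJ/min
ṁ = Q/Δh = 126000 / 563.94 = 223.43 kg/min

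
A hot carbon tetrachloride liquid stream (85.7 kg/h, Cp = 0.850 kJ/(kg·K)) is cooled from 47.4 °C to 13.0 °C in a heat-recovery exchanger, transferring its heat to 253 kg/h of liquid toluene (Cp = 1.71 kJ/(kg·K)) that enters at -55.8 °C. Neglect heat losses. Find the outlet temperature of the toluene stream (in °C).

Heat released by hot stream: Q = 85.7 × 0.850 × (47.4 − 13.0) = 2505.9 kJ/h
Energy balance on cold side (adiabatic exchanger): Q = ṁ_c·Cp_c·(T_c,out − T_c,in)
T_c,out = -55.8 + 2505.9/(253 × 1.71) = -50.008 °C

T_c,out = -50.0 °C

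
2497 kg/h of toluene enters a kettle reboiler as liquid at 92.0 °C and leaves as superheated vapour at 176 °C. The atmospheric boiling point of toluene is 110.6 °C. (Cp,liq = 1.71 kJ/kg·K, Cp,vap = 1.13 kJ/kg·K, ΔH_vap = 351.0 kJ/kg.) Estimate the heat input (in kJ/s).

liquid 92.0→110.6 °C: 31.806 kJ/kg
vaporisation at 110.6 °C: 351 kJ/kg
vapour 110.6→176 °C: 73.902 kJ/kg
Δh = 31.806 + 351 + 73.902 = 456.71 kJ/kg
Q = ṁ·Δh = 2497 kg/h × 456.71 kJ/kg = 1.1404e+06 kJ/h
|Q| = 316.78 kW

Q = 317 kJ/s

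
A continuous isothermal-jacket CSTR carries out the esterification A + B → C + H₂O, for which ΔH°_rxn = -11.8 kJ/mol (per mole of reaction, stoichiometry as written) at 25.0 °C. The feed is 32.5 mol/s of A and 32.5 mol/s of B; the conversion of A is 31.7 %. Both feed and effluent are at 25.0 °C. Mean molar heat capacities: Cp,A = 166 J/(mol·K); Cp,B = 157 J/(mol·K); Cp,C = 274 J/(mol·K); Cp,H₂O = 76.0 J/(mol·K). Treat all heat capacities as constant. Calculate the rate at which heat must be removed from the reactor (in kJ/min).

Extent of reaction ξ = 0.317 × 32.5 = 10.303 mol/s
Reaction term: ξ·ΔH°_rxn = 10.303 × -11.8 = -121.57 kJ/s
Q = ΔH = -121.57 kJ/s = -121.57 kW
Heat removed = 7294.2 kJ/min

Q_out = 7290 kJ/min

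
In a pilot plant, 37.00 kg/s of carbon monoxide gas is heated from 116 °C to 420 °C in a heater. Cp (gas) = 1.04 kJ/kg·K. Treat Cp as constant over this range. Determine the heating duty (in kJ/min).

Q = 702000 kJ/min

Q = ṁ·Cp·ΔT = 37.00 × 1.04 × (420 − 116) = 11698 kJ/s
Heating duty = 701880 kJ/min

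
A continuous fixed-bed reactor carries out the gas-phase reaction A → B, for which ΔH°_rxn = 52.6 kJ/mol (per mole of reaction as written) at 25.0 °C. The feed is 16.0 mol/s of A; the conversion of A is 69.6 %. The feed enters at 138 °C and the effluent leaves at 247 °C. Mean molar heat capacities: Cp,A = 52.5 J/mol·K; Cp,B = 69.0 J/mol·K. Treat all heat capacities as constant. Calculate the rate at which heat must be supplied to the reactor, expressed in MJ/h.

Q_in = 2590 MJ/h

Extent of reaction ξ = 0.696 × 16.0 = 11.136 mol/s
Reaction term: ξ·ΔH°_rxn = 11.136 × 52.6 = 585.75 kJ/s
Sensible, feed 138→25 °C: -94.92 kJ/s
Outlet flows (mol/s): A 4.864, B 11.136
Sensible, products 25→247 °C: 227.27 kJ/s
Q = ΔH = 718.1 kJ/s = 718.1 kW
Heat supplied = 2585.2 MJ/h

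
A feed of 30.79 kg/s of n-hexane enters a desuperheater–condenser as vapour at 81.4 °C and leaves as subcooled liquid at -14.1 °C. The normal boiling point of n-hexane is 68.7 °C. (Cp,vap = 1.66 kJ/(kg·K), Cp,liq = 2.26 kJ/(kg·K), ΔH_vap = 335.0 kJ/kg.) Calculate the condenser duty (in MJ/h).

Q_c = 60200 MJ/h

vapour 81.4→68.7 °C: -21.082 kJ/kg
condensation at 68.7 °C: -335 kJ/kg
liquid 68.7→-14.1 °C: -187.13 kJ/kg
Δh = -21.082 + -335 + -187.13 = -543.21 kJ/kg
Q = ṁ·Δh = 30.79 kg/s × -543.21 kJ/kg = -16725 kJ/s
|Q| = 16725 kW = 60212 MJ/h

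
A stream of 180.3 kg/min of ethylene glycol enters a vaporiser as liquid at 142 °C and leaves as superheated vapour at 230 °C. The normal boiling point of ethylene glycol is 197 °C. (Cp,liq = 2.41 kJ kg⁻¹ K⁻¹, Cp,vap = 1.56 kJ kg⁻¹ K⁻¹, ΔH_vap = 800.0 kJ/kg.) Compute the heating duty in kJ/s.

Q = 2960 kJ/s

liquid 142→197 °C: 132.55 kJ/kg
vaporisation at 197 °C: 800 kJ/kg
vapour 197→230 °C: 51.48 kJ/kg
Δh = 132.55 + 800 + 51.48 = 984.03 kJ/kg
Q = ṁ·Δh = 180.3 kg/min × 984.03 kJ/kg = 177420 kJ/min
|Q| = 2957 kW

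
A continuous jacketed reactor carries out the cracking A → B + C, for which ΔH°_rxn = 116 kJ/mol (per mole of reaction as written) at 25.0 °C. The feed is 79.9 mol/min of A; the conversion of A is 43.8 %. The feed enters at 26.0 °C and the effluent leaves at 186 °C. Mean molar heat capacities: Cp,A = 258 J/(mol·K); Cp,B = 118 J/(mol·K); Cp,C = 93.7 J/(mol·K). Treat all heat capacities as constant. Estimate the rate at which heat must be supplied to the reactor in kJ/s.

Q_in = 118 kJ/s

Extent of reaction ξ = 0.438 × 79.9 = 34.996 mol/min
Reaction term: ξ·ΔH°_rxn = 34.996 × 116 = 4059.6 kJ/min
Sensible, feed 26.0→25 °C: -20.614 kJ/min
Outlet flows (mol/min): A 44.904, B 34.996, C 34.996
Sensible, products 25→186 °C: 3058 kJ/min
Q = ΔH = 7097 kJ/min = 118.28 kW
Heat supplied = 118.28 kJ/s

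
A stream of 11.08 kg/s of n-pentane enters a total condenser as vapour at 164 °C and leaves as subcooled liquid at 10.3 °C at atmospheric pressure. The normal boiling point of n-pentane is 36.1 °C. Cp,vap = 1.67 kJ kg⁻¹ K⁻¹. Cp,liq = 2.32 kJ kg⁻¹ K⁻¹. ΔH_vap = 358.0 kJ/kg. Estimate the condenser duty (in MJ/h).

Q_c = 25200 MJ/h

vapour 164→36.1 °C: -213.59 kJ/kg
condensation at 36.1 °C: -358 kJ/kg
liquid 36.1→10.3 °C: -59.856 kJ/kg
Δh = -213.59 + -358 + -59.856 = -631.45 kJ/kg
Q = ṁ·Δh = 11.08 kg/s × -631.45 kJ/kg = -6996.5 kJ/s
|Q| = 6996.5 kW = 25187 MJ/h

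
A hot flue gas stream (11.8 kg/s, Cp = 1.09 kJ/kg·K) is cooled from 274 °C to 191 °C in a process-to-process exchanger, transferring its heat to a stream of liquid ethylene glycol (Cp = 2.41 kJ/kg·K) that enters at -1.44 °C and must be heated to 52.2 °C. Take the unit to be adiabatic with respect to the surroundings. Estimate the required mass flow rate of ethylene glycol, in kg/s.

Heat released by hot stream: Q = 11.8 × 1.09 × (274 − 191) = 1067.5 kJ/s
Energy balance on cold side (adiabatic exchanger): Q = ṁ_c·Cp_c·(T_c,out − T_c,in)
ṁ_c = 1067.5 / [2.41 × (52.2 − -1.44)] = 8.2581 kg/s

ṁ_c = 8.26 kg/s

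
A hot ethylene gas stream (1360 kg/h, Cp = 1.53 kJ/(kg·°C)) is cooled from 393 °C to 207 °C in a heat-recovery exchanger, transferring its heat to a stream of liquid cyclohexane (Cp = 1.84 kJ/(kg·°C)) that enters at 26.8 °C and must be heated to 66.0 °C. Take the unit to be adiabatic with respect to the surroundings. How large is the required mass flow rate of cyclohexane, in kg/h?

ṁ_c = 5370 kg/h

Heat released by hot stream: Q = 1360 × 1.53 × (393 − 207) = 387030 kJ/h
Energy balance on cold side (adiabatic exchanger): Q = ṁ_c·Cp_c·(T_c,out − T_c,in)
ṁ_c = 387030 / [1.84 × (66.0 − 26.8)] = 5365.9 kg/h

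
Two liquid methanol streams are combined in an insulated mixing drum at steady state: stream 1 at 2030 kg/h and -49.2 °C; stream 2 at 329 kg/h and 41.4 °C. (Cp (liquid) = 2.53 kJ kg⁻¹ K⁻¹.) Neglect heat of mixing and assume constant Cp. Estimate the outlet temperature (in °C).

T_out = -36.6 °C

Energy balance with Q = 0: Σ ṁᵢCp,ᵢ(T_out − Tᵢ) = 0
T_out = Σ ṁᵢCp,ᵢTᵢ / Σ ṁᵢCp,ᵢ
      = -218230 / 5968.3 = -36.564 °C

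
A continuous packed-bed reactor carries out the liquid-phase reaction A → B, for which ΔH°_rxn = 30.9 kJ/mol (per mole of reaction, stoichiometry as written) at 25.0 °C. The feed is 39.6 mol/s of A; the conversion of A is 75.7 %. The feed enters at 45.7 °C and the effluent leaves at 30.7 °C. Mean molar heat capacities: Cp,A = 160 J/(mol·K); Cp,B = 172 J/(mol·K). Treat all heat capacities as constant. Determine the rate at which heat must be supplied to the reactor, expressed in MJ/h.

Q_in = 3000 MJ/h

Extent of reaction ξ = 0.757 × 39.6 = 29.977 mol/s
Reaction term: ξ·ΔH°_rxn = 29.977 × 30.9 = 926.3 kJ/s
Sensible, feed 45.7→25 °C: -131.16 kJ/s
Outlet flows (mol/s): A 9.6228, B 29.977
Sensible, products 25→30.7 °C: 38.166 kJ/s
Q = ΔH = 833.31 kJ/s = 833.31 kW
Heat supplied = 2999.9 MJ/h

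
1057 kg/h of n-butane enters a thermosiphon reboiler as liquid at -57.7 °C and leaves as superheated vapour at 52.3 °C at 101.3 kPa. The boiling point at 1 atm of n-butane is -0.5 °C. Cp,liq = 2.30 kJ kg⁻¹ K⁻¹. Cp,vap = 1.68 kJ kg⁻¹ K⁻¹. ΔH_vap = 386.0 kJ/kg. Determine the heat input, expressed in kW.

liquid -57.7→-0.5 °C: 131.56 kJ/kg
vaporisation at -0.5 °C: 386 kJ/kg
vapour -0.5→52.3 °C: 88.704 kJ/kg
Δh = 131.56 + 386 + 88.704 = 606.26 kJ/kg
Q = ṁ·Δh = 1057 kg/h × 606.26 kJ/kg = 640820 kJ/h
|Q| = 178.01 kW

Q = 178 kW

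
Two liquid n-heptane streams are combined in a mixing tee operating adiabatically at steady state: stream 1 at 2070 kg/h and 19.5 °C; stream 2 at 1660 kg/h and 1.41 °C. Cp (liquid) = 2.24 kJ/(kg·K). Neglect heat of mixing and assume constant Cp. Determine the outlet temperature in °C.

T_out = 11.4 °C

No heat crosses the boundary, so H_out = H_in.
Σ ṁᵢCp,ᵢTᵢ = 2070×2.24×19.5 + 1660×2.24×1.41 = 95661
Σ ṁᵢCp,ᵢ = 2070×2.24 + 1660×2.24 = 8355.2
T_out = 95661 / 8355.2 = 11.449 °C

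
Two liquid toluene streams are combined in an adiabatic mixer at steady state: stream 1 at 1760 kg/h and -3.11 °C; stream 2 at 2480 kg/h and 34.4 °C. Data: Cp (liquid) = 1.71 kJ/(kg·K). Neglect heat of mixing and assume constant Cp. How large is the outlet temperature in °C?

No heat crosses the boundary, so H_out = H_in.
T_out = Σ ṁᵢCp,ᵢTᵢ / Σ ṁᵢCp,ᵢ
      = 136520 / 7250.4 = 18.83 °C

T_out = 18.8 °C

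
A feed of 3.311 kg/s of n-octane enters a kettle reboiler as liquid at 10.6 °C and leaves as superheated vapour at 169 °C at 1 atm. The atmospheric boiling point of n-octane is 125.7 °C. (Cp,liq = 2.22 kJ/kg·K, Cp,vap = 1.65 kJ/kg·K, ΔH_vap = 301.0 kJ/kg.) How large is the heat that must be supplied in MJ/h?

Q = 7490 MJ/h

liquid 10.6→125.7 °C: 255.52 kJ/kg
vaporisation at 125.7 °C: 301 kJ/kg
vapour 125.7→169 °C: 71.445 kJ/kg
Δh = 255.52 + 301 + 71.445 = 627.97 kJ/kg
Q = ṁ·Δh = 3.311 kg/s × 627.97 kJ/kg = 2079.2 kJ/s
|Q| = 2079.2 kW = 7485.1 MJ/h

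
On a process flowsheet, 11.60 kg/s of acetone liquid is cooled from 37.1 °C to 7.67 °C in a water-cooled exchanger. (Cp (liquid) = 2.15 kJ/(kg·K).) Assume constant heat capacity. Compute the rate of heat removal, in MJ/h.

Q = ṁ·Cp·ΔT = 11.60 × 2.15 × (7.67 − 37.1) = -733.98 kJ/s
Cooling duty = 2642.3 MJ/h

Q_c = 2640 MJ/h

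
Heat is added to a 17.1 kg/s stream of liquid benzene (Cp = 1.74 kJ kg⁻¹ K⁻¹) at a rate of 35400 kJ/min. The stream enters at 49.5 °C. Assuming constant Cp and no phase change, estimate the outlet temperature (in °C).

Q = 35400 kJ/min = 590 kJ/s
ΔT = Q/(ṁ·Cp) = 590/(17.1×1.74) = 19.829 K
T_out = 49.5 + 19.829 = 69.329 °C

T_out = 69.3 °C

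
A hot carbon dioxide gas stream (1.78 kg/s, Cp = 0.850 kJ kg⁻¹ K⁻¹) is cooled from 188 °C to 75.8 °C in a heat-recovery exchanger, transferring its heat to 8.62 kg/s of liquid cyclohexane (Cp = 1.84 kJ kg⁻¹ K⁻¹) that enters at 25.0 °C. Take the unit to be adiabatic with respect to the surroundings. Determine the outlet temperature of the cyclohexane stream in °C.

Heat released by hot stream: Q = 1.78 × 0.850 × (188 − 75.8) = 169.76 kJ/s
Energy balance on cold side (adiabatic exchanger): Q = ṁ_c·Cp_c·(T_c,out − T_c,in)
T_c,out = 25.0 + 169.76/(8.62 × 1.84) = 35.703 °C

T_c,out = 35.7 °C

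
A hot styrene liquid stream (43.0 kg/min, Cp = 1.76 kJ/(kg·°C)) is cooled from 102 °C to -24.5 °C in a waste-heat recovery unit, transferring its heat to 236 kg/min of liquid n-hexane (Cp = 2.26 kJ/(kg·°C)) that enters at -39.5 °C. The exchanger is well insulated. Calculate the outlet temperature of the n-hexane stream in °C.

Heat released by hot stream: Q = 43.0 × 1.76 × (102 − -24.5) = 9573.5 kJ/min
Energy balance on cold side (adiabatic exchanger): Q = ṁ_c·Cp_c·(T_c,out − T_c,in)
T_c,out = -39.5 + 9573.5/(236 × 2.26) = -21.551 °C

T_c,out = -21.6 °C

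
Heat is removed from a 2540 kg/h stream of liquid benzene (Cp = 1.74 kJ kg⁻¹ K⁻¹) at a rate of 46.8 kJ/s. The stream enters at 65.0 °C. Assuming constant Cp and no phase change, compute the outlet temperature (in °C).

Q = 46.8 kJ/s = 168480 kJ/h
ΔT = Q/(ṁ·Cp) = 168480/(2540×1.74) = 38.121 K
T_out = 65.0 − 38.121 = 26.879 °C

T_out = 26.9 °C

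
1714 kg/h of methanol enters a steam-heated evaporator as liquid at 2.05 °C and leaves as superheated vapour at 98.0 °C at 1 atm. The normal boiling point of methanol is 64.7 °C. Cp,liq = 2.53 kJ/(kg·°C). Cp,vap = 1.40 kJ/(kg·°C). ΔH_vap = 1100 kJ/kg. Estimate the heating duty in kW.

Q = 621 kW

liquid 2.05→64.7 °C: 158.5 kJ/kg
vaporisation at 64.7 °C: 1100 kJ/kg
vapour 64.7→98.0 °C: 46.62 kJ/kg
Δh = 158.5 + 1100 + 46.62 = 1305.1 kJ/kg
Q = ṁ·Δh = 1714 kg/h × 1305.1 kJ/kg = 2.237e+06 kJ/h
|Q| = 621.38 kW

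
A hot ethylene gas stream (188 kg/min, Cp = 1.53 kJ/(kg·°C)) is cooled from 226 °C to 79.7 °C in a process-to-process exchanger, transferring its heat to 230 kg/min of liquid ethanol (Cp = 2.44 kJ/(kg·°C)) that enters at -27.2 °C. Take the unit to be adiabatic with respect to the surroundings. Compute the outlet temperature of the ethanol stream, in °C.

Heat released by hot stream: Q = 188 × 1.53 × (226 − 79.7) = 42082 kJ/min
Energy balance on cold side (adiabatic exchanger): Q = ṁ_c·Cp_c·(T_c,out − T_c,in)
T_c,out = -27.2 + 42082/(230 × 2.44) = 47.785 °C

T_c,out = 47.8 °C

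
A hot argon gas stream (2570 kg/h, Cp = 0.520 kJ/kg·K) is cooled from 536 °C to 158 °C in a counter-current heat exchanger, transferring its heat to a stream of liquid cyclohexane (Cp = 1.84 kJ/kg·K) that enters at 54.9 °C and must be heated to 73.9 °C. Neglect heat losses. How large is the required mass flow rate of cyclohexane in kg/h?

ṁ_c = 14400 kg/h

Heat released by hot stream: Q = 2570 × 0.520 × (536 − 158) = 505160 kJ/h
Energy balance on cold side (adiabatic exchanger): Q = ṁ_c·Cp_c·(T_c,out − T_c,in)
ṁ_c = 505160 / [1.84 × (73.9 − 54.9)] = 14450 kg/h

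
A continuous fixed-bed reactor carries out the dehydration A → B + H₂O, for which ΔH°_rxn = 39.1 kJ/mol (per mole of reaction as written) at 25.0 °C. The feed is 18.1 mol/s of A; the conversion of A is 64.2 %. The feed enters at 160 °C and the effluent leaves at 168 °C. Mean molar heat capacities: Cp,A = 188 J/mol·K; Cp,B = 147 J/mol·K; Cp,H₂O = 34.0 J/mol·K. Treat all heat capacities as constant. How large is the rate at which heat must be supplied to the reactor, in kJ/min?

Extent of reaction ξ = 0.642 × 18.1 = 11.62 mol/s
Reaction term: ξ·ΔH°_rxn = 11.62 × 39.1 = 454.35 kJ/s
Sensible, feed 160→25 °C: -459.38 kJ/s
Outlet flows (mol/s): A 6.4798, B 11.62, H₂O 11.62
Sensible, products 25→168 °C: 474.97 kJ/s
Q = ΔH = 469.94 kJ/s = 469.94 kW
Heat supplied = 28196 kJ/min

Q_in = 28200 kJ/min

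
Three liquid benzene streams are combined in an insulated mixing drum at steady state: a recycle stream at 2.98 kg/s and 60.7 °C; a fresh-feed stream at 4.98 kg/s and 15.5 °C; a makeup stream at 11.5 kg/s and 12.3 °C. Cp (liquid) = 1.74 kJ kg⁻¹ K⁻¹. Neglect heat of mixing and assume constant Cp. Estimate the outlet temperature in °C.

T_out = 20.5 °C

Energy balance with Q = 0: Σ ṁᵢCp,ᵢ(T_out − Tᵢ) = 0
T_out = Σ ṁᵢCp,ᵢTᵢ / Σ ṁᵢCp,ᵢ
      = 695.18 / 33.86 = 20.531 °C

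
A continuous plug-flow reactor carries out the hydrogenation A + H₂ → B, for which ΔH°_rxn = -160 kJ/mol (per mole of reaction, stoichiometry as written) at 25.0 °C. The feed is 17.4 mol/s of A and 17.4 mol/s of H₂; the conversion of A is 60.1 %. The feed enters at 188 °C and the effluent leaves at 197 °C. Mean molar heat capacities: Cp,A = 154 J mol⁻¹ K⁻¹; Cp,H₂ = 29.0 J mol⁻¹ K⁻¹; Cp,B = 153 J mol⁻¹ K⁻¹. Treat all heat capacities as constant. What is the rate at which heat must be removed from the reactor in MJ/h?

Extent of reaction ξ = 0.601 × 17.4 = 10.457 mol/s
Reaction term: ξ·ΔH°_rxn = 10.457 × -160 = -1673.2 kJ/s
Sensible, feed 188→25 °C: -519.02 kJ/s
Outlet flows (mol/s): A 6.9426, H₂ 6.9426, B 10.457
Sensible, products 25→197 °C: 493.72 kJ/s
Q = ΔH = -1698.5 kJ/s = -1698.5 kW
Heat removed = 6114.6 MJ/h

Q_out = 6110 MJ/h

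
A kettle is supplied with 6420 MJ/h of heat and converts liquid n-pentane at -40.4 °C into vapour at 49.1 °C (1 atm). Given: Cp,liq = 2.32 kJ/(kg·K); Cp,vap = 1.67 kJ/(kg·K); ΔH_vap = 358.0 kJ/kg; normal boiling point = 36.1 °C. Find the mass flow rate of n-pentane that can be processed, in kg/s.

Δh = 2.32×(36.1−-40.4) + 358.0 + 1.67×(49.1−36.1) = 557.19 kJ/kg
Q = 6420 MJ/h = 1783.3 kJ/s = 1783.3 kJ/s
ṁ = Q/Δh = 1783.3 / 557.19 = 3.2006 kg/s

ṁ = 3.20 kg/s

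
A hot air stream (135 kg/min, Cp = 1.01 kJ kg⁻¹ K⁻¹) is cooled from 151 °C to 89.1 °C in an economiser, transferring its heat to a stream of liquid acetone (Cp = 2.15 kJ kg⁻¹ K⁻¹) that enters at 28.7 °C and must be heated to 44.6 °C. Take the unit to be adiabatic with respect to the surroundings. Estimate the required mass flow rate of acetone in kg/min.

ṁ_c = 247 kg/min

Heat released by hot stream: Q = 135 × 1.01 × (151 − 89.1) = 8440.1 kJ/min
Energy balance on cold side (adiabatic exchanger): Q = ṁ_c·Cp_c·(T_c,out − T_c,in)
ṁ_c = 8440.1 / [2.15 × (44.6 − 28.7)] = 246.89 kg/min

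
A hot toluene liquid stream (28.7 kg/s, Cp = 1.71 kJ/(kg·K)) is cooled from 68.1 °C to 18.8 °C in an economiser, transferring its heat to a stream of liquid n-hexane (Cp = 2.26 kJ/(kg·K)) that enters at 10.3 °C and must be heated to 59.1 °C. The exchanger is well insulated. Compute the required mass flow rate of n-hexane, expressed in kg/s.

ṁ_c = 21.9 kg/s

Heat released by hot stream: Q = 28.7 × 1.71 × (68.1 − 18.8) = 2419.5 kJ/s
Energy balance on cold side (adiabatic exchanger): Q = ṁ_c·Cp_c·(T_c,out − T_c,in)
ṁ_c = 2419.5 / [2.26 × (59.1 − 10.3)] = 21.938 kg/s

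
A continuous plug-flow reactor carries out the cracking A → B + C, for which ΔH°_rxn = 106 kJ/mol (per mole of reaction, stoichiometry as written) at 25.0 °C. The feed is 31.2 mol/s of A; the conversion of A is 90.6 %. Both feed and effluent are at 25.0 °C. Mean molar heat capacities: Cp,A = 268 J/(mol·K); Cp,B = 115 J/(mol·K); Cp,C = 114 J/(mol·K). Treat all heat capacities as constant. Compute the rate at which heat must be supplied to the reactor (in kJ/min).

Extent of reaction ξ = 0.906 × 31.2 = 28.267 mol/s
Reaction term: ξ·ΔH°_rxn = 28.267 × 106 = 2996.3 kJ/s
Q = ΔH = 2996.3 kJ/s = 2996.3 kW
Heat supplied = 179780 kJ/min

Q_in = 180000 kJ/min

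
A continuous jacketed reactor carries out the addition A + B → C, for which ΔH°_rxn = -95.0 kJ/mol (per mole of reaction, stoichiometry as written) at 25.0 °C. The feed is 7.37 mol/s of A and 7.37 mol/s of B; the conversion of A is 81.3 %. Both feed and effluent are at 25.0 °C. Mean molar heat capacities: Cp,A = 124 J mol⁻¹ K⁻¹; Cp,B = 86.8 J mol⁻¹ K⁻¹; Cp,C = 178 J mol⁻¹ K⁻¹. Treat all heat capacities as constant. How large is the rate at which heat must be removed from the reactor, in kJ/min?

Extent of reaction ξ = 0.813 × 7.37 = 5.9918 mol/s
Reaction term: ξ·ΔH°_rxn = 5.9918 × -95.0 = -569.22 kJ/s
Q = ΔH = -569.22 kJ/s = -569.22 kW
Heat removed = 34153 kJ/min

Q_out = 34200 kJ/min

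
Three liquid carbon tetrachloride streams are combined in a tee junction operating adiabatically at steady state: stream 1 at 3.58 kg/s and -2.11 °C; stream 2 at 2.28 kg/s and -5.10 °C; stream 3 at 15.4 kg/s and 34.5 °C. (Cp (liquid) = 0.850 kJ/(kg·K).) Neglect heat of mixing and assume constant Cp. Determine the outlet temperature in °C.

T_out = 24.1 °C

No heat crosses the boundary, so H_out = H_in.
Σ ṁᵢCp,ᵢTᵢ = 3.58×0.850×-2.11 + 2.28×0.850×-5.10 + 15.4×0.850×34.5 = 435.3
Σ ṁᵢCp,ᵢ = 3.58×0.850 + 2.28×0.850 + 15.4×0.850 = 18.071
T_out = 435.3 / 18.071 = 24.088 °C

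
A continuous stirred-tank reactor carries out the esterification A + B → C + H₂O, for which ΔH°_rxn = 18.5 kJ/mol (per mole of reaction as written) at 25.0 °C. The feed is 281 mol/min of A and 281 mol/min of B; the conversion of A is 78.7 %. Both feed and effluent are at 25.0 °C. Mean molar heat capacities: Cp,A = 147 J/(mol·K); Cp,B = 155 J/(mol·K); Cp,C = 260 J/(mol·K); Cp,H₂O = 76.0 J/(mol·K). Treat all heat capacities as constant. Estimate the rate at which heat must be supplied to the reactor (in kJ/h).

Q_in = 245000 kJ/h

Extent of reaction ξ = 0.787 × 281 = 221.15 mol/min
Reaction term: ξ·ΔH°_rxn = 221.15 × 18.5 = 4091.2 kJ/min
Q = ΔH = 4091.2 kJ/min = 68.187 kW
Heat supplied = 245470 kJ/h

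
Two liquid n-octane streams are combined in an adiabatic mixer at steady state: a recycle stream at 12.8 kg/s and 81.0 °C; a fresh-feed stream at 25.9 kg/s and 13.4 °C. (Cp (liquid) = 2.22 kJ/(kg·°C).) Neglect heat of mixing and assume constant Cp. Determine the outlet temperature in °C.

Adiabatic, steady state ⇒ Σ ṁᵢCp,ᵢ(T_out − Tᵢ) = 0
T_out = Σ ṁᵢCp,ᵢTᵢ / Σ ṁᵢCp,ᵢ
      = 3072.2 / 85.914 = 35.759 °C

T_out = 35.8 °C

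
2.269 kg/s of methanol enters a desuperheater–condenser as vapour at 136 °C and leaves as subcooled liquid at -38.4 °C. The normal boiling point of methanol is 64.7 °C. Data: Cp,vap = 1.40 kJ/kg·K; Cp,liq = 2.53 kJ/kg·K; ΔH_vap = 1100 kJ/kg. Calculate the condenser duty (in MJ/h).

Q_c = 11900 MJ/h

vapour 136→64.7 °C: -99.82 kJ/kg
condensation at 64.7 °C: -1100 kJ/kg
liquid 64.7→-38.4 °C: -260.84 kJ/kg
Δh = -99.82 + -1100 + -260.84 = -1460.7 kJ/kg
Q = ṁ·Δh = 2.269 kg/s × -1460.7 kJ/kg = -3314.2 kJ/s
|Q| = 3314.2 kW = 11931 MJ/h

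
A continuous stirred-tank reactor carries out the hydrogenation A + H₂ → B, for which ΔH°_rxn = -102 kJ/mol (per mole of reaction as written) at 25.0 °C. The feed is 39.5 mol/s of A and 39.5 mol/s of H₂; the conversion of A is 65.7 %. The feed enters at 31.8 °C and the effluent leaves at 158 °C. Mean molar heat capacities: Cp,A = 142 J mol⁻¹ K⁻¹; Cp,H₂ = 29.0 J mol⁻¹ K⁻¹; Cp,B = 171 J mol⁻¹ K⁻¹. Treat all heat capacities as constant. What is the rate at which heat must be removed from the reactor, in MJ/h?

Q_out = 6460 MJ/h

Extent of reaction ξ = 0.657 × 39.5 = 25.952 mol/s
Reaction term: ξ·ΔH°_rxn = 25.952 × -102 = -2647.1 kJ/s
Sensible, feed 31.8→25 °C: -45.931 kJ/s
Outlet flows (mol/s): A 13.548, H₂ 13.548, B 25.952
Sensible, products 25→158 °C: 898.35 kJ/s
Q = ΔH = -1794.6 kJ/s = -1794.6 kW
Heat removed = 6460.7 MJ/h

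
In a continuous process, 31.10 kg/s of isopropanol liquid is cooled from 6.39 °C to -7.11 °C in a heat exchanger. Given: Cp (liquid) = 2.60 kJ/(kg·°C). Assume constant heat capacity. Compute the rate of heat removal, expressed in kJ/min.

Q = ṁ·Cp·ΔT = 31.10 × 2.60 × (-7.11 − 6.39) = -1091.6 kJ/s
Cooling duty = 65497 kJ/min

Q_c = 65500 kJ/min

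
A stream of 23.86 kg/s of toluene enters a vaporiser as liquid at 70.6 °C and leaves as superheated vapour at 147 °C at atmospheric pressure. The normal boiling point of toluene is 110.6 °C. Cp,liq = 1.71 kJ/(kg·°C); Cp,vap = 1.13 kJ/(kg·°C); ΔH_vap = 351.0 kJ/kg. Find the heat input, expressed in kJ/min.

liquid 70.6→110.6 °C: 68.4 kJ/kg
vaporisation at 110.6 °C: 351 kJ/kg
vapour 110.6→147 °C: 41.132 kJ/kg
Δh = 68.4 + 351 + 41.132 = 460.53 kJ/kg
Q = ṁ·Δh = 23.86 kg/s × 460.53 kJ/kg = 10988 kJ/s
|Q| = 10988 kW = 659300 kJ/min

Q = 659000 kJ/min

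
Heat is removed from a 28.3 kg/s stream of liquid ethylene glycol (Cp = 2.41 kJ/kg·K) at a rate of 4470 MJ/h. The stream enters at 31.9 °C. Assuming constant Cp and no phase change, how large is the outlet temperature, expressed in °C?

T_out = 13.7 °C

Q = 4470 MJ/h = 1241.7 kJ/s
ΔT = Q/(ṁ·Cp) = 1241.7/(28.3×2.41) = 18.205 K
T_out = 31.9 − 18.205 = 13.695 °C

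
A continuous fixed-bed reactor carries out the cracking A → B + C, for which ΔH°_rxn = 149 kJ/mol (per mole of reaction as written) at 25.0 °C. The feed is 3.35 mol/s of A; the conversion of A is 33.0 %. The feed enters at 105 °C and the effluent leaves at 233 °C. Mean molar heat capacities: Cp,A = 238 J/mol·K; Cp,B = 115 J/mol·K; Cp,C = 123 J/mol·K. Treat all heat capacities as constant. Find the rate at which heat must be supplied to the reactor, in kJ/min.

Q_in = 16000 kJ/min

Extent of reaction ξ = 0.330 × 3.35 = 1.1055 mol/s
Reaction term: ξ·ΔH°_rxn = 1.1055 × 149 = 164.72 kJ/s
Sensible, feed 105→25 °C: -63.784 kJ/s
Outlet flows (mol/s): A 2.2445, B 1.1055, C 1.1055
Sensible, products 25→233 °C: 165.84 kJ/s
Q = ΔH = 266.77 kJ/s = 266.77 kW
Heat supplied = 16006 kJ/min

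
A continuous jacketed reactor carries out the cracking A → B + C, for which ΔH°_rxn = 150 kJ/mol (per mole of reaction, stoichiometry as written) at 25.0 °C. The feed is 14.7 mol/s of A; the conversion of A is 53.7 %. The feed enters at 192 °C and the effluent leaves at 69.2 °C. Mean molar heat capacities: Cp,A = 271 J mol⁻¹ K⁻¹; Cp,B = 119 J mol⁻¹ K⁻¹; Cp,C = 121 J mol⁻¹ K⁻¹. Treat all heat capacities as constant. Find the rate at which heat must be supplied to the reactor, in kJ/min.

Extent of reaction ξ = 0.537 × 14.7 = 7.8939 mol/s
Reaction term: ξ·ΔH°_rxn = 7.8939 × 150 = 1184.1 kJ/s
Sensible, feed 192→25 °C: -665.28 kJ/s
Outlet flows (mol/s): A 6.8061, B 7.8939, C 7.8939
Sensible, products 25→69.2 °C: 165.26 kJ/s
Q = ΔH = 684.07 kJ/s = 684.07 kW
Heat supplied = 41044 kJ/min

Q_in = 41000 kJ/min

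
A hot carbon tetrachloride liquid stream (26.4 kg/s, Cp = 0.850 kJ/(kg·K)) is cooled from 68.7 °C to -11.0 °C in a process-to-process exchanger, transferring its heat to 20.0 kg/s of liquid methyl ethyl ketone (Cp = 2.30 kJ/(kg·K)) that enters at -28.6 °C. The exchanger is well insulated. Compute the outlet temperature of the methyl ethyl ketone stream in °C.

T_c,out = 10.3 °C

Heat released by hot stream: Q = 26.4 × 0.850 × (68.7 − -11.0) = 1788.5 kJ/s
Energy balance on cold side (adiabatic exchanger): Q = ṁ_c·Cp_c·(T_c,out − T_c,in)
T_c,out = -28.6 + 1788.5/(20.0 × 2.30) = 10.28 °C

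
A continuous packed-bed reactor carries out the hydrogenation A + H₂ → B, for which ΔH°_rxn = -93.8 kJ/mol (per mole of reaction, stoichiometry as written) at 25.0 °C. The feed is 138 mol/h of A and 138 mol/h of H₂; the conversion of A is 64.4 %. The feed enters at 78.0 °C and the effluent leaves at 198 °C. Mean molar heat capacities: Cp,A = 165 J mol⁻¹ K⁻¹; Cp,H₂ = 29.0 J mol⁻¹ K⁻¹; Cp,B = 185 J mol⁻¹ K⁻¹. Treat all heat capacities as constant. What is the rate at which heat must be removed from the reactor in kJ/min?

Q_out = 87.7 kJ/min

Extent of reaction ξ = 0.644 × 138 = 88.872 mol/h
Reaction term: ξ·ΔH°_rxn = 88.872 × -93.8 = -8336.2 kJ/h
Sensible, feed 78.0→25 °C: -1418.9 kJ/h
Outlet flows (mol/h): A 49.128, H₂ 49.128, B 88.872
Sensible, products 25→198 °C: 4493.2 kJ/h
Q = ΔH = -5261.9 kJ/h = -1.4616 kW
Heat removed = 87.699 kJ/min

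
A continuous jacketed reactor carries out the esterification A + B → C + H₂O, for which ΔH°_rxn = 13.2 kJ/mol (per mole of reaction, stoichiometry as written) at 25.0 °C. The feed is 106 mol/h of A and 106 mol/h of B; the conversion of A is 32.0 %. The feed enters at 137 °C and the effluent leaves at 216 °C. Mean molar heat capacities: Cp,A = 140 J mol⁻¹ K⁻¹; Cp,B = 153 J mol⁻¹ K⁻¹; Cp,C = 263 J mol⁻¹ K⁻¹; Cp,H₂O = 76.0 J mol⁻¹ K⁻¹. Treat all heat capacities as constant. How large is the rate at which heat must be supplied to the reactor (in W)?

Extent of reaction ξ = 0.320 × 106 = 33.92 mol/h
Reaction term: ξ·ΔH°_rxn = 33.92 × 13.2 = 447.74 kJ/h
Sensible, feed 137→25 °C: -3478.5 kJ/h
Outlet flows (mol/h): A 72.08, B 72.08, C 33.92, H₂O 33.92
Sensible, products 25→216 °C: 6230.1 kJ/h
Q = ΔH = 3199.3 kJ/h = 0.88871 kW
Heat supplied = 888.71 W

Q_in = 889 W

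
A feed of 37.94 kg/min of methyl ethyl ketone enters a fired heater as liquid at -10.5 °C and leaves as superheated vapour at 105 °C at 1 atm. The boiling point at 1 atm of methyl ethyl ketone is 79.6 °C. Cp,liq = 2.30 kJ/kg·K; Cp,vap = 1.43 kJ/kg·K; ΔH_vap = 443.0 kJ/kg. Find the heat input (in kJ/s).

liquid -10.5→79.6 °C: 207.23 kJ/kg
vaporisation at 79.6 °C: 443 kJ/kg
vapour 79.6→105 °C: 36.322 kJ/kg
Δh = 207.23 + 443 + 36.322 = 686.55 kJ/kg
Q = ṁ·Δh = 37.94 kg/min × 686.55 kJ/kg = 26048 kJ/min
|Q| = 434.13 kW

Q = 434 kJ/s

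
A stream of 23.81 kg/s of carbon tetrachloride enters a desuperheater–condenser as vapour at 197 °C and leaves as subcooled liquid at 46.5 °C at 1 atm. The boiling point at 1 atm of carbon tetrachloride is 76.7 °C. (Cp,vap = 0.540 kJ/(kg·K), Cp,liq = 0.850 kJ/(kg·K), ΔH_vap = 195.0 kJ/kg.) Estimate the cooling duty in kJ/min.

vapour 197→76.7 °C: -64.962 kJ/kg
condensation at 76.7 °C: -195 kJ/kg
liquid 76.7→46.5 °C: -25.67 kJ/kg
Δh = -64.962 + -195 + -25.67 = -285.63 kJ/kg
Q = ṁ·Δh = 23.81 kg/s × -285.63 kJ/kg = -6800.9 kJ/s
|Q| = 6800.9 kW = 408050 kJ/min

Q_c = 408000 kJ/min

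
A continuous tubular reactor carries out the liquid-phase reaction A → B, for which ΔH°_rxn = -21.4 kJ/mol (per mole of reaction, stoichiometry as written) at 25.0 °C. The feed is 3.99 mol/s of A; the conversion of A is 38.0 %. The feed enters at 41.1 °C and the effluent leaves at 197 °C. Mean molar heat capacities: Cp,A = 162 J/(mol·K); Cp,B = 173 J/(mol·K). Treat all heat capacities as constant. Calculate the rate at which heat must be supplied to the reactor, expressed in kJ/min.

Q_in = 4270 kJ/min

Extent of reaction ξ = 0.380 × 3.99 = 1.5162 mol/s
Reaction term: ξ·ΔH°_rxn = 1.5162 × -21.4 = -32.447 kJ/s
Sensible, feed 41.1→25 °C: -10.407 kJ/s
Outlet flows (mol/s): A 2.4738, B 1.5162
Sensible, products 25→197 °C: 114.05 kJ/s
Q = ΔH = 71.193 kJ/s = 71.193 kW
Heat supplied = 4271.6 kJ/min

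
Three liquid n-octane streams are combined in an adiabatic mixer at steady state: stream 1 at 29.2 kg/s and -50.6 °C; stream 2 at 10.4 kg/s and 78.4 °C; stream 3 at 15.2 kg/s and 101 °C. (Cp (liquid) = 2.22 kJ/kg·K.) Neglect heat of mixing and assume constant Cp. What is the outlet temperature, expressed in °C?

T_out = 15.9 °C

Adiabatic, steady state ⇒ Σ ṁᵢCp,ᵢ(T_out − Tᵢ) = 0
T_out = Σ ṁᵢCp,ᵢTᵢ / Σ ṁᵢCp,ᵢ
      = 1938.1 / 121.66 = 15.931 °C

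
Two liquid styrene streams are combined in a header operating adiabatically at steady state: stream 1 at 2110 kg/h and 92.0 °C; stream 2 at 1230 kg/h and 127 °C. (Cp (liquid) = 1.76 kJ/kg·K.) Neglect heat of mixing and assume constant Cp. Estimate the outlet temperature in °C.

No heat crosses the boundary, so H_out = H_in.
T_out = Σ ṁᵢCp,ᵢTᵢ / Σ ṁᵢCp,ᵢ
      = 616580 / 5878.4 = 104.89 °C

T_out = 105 °C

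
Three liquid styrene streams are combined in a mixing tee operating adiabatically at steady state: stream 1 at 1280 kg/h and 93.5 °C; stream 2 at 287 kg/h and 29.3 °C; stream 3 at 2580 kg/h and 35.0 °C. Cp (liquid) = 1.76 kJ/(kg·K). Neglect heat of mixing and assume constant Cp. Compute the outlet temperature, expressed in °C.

No heat crosses the boundary, so H_out = H_in.
Σ ṁᵢCp,ᵢTᵢ = 1280×1.76×93.5 + 287×1.76×29.3 + 2580×1.76×35.0 = 384360
Σ ṁᵢCp,ᵢ = 1280×1.76 + 287×1.76 + 2580×1.76 = 7298.7
T_out = 384360 / 7298.7 = 52.662 °C

T_out = 52.7 °C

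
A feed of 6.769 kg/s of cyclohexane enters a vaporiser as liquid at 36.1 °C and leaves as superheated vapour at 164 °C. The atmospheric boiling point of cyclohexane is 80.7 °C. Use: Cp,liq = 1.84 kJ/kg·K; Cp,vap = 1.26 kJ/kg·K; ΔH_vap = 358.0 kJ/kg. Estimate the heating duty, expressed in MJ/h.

liquid 36.1→80.7 °C: 82.064 kJ/kg
vaporisation at 80.7 °C: 358 kJ/kg
vapour 80.7→164 °C: 104.96 kJ/kg
Δh = 82.064 + 358 + 104.96 = 545.02 kJ/kg
Q = ṁ·Δh = 6.769 kg/s × 545.02 kJ/kg = 3689.3 kJ/s
|Q| = 3689.3 kW = 13281 MJ/h

Q = 13300 MJ/h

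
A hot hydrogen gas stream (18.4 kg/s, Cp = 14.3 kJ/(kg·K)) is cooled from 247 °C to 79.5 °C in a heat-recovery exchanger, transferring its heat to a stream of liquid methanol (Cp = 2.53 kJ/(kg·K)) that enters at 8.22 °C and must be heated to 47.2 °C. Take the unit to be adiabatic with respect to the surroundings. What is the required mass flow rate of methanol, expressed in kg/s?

ṁ_c = 447 kg/s

Heat released by hot stream: Q = 18.4 × 14.3 × (247 − 79.5) = 44073 kJ/s
Energy balance on cold side (adiabatic exchanger): Q = ṁ_c·Cp_c·(T_c,out − T_c,in)
ṁ_c = 44073 / [2.53 × (47.2 − 8.22)] = 446.9 kg/s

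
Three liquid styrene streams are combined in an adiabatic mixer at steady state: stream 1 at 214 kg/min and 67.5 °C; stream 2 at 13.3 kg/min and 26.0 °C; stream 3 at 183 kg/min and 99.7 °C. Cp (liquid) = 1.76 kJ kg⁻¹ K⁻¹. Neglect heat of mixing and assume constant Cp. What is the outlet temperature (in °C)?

T_out = 80.5 °C

No heat crosses the boundary, so H_out = H_in.
T_out = Σ ṁᵢCp,ᵢTᵢ / Σ ṁᵢCp,ᵢ
      = 58143 / 722.13 = 80.516 °C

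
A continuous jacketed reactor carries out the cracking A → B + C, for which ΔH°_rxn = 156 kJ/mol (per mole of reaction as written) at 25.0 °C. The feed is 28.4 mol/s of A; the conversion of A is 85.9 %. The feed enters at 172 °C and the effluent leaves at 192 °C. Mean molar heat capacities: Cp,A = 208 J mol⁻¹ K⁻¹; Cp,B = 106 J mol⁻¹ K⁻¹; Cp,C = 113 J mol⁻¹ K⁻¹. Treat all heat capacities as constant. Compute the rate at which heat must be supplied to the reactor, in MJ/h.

Q_in = 14300 MJ/h

Extent of reaction ξ = 0.859 × 28.4 = 24.396 mol/s
Reaction term: ξ·ΔH°_rxn = 24.396 × 156 = 3805.7 kJ/s
Sensible, feed 172→25 °C: -868.36 kJ/s
Outlet flows (mol/s): A 4.0044, B 24.396, C 24.396
Sensible, products 25→192 °C: 1031.3 kJ/s
Q = ΔH = 3968.7 kJ/s = 3968.7 kW
Heat supplied = 14287 MJ/h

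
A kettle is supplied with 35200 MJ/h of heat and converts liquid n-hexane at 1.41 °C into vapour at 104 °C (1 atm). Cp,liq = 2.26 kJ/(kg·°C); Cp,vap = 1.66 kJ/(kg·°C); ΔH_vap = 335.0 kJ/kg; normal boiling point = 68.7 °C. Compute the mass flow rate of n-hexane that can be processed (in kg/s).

ṁ = 17.9 kg/s

Δh = 2.26×(68.7−1.41) + 335.0 + 1.66×(104−68.7) = 545.67 kJ/kg
Q = 35200 MJ/h = 9777.8 kJ/s = 9777.8 kJ/s
ṁ = Q/Δh = 9777.8 / 545.67 = 17.919 kg/s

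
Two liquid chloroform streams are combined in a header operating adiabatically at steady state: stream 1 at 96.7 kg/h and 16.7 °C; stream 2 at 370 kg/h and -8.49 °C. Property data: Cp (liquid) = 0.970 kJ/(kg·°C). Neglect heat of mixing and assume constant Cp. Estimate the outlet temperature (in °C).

No heat crosses the boundary, so H_out = H_in.
T_out = Σ ṁᵢCp,ᵢTᵢ / Σ ṁᵢCp,ᵢ
      = -1480.6 / 452.7 = -3.2706 °C

T_out = -3.27 °C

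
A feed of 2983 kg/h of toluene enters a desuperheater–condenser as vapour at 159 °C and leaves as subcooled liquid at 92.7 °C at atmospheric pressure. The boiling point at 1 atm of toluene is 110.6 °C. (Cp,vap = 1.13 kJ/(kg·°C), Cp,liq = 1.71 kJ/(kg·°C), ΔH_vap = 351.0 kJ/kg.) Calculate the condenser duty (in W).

Q_c = 362000 W

vapour 159→110.6 °C: -54.692 kJ/kg
condensation at 110.6 °C: -351 kJ/kg
liquid 110.6→92.7 °C: -30.609 kJ/kg
Δh = -54.692 + -351 + -30.609 = -436.3 kJ/kg
Q = ṁ·Δh = 2983 kg/h × -436.3 kJ/kg = -1.3015e+06 kJ/h
|Q| = 361.52 kW = 361520 W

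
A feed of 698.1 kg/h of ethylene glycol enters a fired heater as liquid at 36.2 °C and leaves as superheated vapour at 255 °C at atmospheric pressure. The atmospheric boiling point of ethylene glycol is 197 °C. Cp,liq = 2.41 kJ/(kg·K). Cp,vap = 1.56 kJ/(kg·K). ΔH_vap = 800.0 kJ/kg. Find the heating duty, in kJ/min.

Q = 14900 kJ/min

liquid 36.2→197 °C: 387.53 kJ/kg
vaporisation at 197 °C: 800 kJ/kg
vapour 197→255 °C: 90.48 kJ/kg
Δh = 387.53 + 800 + 90.48 = 1278 kJ/kg
Q = ṁ·Δh = 698.1 kg/h × 1278 kJ/kg = 892180 kJ/h
|Q| = 247.83 kW = 14870 kJ/min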